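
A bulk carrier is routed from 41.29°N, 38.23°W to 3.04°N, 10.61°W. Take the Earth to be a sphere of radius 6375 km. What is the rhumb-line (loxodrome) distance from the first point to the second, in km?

Δψ = ln[tan(π/4+φ₂/2)/tan(π/4+φ₁/2)] = -0.7395;  Δφ = -0.6676 rad,  Δλ = +0.4821 rad
q = Δφ/Δψ = 0.9028
d = R·√(Δφ² + q²Δλ²) = 6375·0.79691 = 5080 km

5080 km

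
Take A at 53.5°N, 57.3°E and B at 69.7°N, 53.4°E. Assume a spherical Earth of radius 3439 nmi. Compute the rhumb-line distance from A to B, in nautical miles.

Δψ = ln[tan(π/4+φ₂/2)/tan(π/4+φ₁/2)] = +0.6108;  Δφ = +0.2827 rad,  Δλ = -0.0681 rad
q = Δφ/Δψ = 0.4629
d = R·√(Δφ² + q²Δλ²) = 3439·0.28449 = 978 nmi

978 nmi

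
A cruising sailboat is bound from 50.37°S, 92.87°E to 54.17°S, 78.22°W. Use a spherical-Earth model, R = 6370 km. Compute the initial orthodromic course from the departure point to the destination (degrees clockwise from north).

185.4°

N = sin Δλ·cos φ₂ = -0.0907;  D = cos φ₁ sin φ₂ − sin φ₁ cos φ₂ cos Δλ = -0.9625
initial course = atan2(N, D) = 185.38°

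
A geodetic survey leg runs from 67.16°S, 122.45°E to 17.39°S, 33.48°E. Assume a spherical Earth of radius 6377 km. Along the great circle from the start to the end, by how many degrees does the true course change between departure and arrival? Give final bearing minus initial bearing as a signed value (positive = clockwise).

Initial bearing θ₁ = atan2(sin Δλ cos φ₂, cos φ₁ sin φ₂ − sin φ₁ cos φ₂ cos Δλ) = 264.00°
Final bearing θ₂ = (initial bearing from the destination back to the start) + 180° = 336.14°
Δθ = θ₂ − θ₁ = +72.1°

+72.1°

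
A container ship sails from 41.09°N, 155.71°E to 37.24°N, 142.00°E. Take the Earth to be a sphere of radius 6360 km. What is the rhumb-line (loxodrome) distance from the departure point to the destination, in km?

Δψ = ln[tan(π/4+φ₂/2)/tan(π/4+φ₁/2)] = -0.0867;  Δφ = -0.0672 rad,  Δλ = -0.2393 rad
q = Δφ/Δψ = 0.7750
d = R·√(Δφ² + q²Δλ²) = 6360·0.19724 = 1254 km

1254 km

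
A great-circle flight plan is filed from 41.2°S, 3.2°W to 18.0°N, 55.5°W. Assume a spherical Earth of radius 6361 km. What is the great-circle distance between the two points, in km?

8489 km

Haversine: a = sin²(Δφ/2)+cos φ₁ cos φ₂ sin²(Δλ/2) = 0.38297;  σ = 2·atan2(√a,√(1−a))
σ = 76.464° → d = Rσ = 6361·1.33455 = 8489 km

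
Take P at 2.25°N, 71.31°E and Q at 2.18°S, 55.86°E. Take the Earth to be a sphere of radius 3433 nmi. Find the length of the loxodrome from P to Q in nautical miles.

963 nmi

Rhumb course C = atan2(Δλ, Δψ) with Δψ = ln[tan(π/4+φ₂/2)/tan(π/4+φ₁/2)] = -0.0773, Δλ = -0.2697 → C = 254.00°
d = R·|Δφ| / |cos C| = 3433·0.07732 / 0.27569 = 963 nmi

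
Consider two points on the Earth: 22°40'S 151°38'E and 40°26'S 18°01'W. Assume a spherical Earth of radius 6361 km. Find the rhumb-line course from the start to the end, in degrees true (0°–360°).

262.9°

Δψ = ln[tan(π/4+φ₂/2)/tan(π/4+φ₁/2)] = -0.3665
Δλ = -2.9610 rad (taken the short way round)
course = atan2(Δλ, Δψ) = 262.94°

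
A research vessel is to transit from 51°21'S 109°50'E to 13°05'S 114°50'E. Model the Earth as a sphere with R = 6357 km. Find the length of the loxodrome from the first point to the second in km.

4270 km

Rhumb course C = atan2(Δλ, Δψ) with Δψ = ln[tan(π/4+φ₂/2)/tan(π/4+φ₁/2)] = +0.8175, Δλ = +0.0873 → C = 6.09°
d = R·|Δφ| / |cos C| = 6357·0.66788 / 0.99435 = 4270 km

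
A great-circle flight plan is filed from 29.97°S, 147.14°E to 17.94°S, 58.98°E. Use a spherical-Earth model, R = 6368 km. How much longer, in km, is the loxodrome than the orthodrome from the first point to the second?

183 km

Great circle: cos σ = sin φ₁ sin φ₂ + cos φ₁ cos φ₂ cos Δλ,  σ = 1.3895 rad → d_gc = 8848.1 km
Rhumb line: Δψ = +0.2303, q = Δφ/Δψ = 0.9115, d_rh = R√(Δφ²+q²Δλ²) = 9030.9 km
Excess = 9030.9 − 8848.1 = 182.8 ≈ 183 km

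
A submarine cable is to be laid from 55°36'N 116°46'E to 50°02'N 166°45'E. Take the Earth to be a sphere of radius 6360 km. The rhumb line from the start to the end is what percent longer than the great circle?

Great circle: σ = 0.5242 rad → d_gc = Rσ = 3333.8 km
Rhumb: Δφ = -0.0972, Δλ = +0.8724, Δψ = -0.1610, q = Δφ/Δψ = 0.6033 → d_rh = R√(Δφ²+q²Δλ²) = 3403.9 km
Excess = (3403.9 − 3333.8) / 3333.8 = 70.1 / 3333.8 = 2.10% ≈ 2.1%

2.1%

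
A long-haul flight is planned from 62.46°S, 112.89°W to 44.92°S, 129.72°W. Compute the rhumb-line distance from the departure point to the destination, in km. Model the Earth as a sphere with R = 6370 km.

2233 km

Rhumb course C = atan2(Δλ, Δψ) with Δψ = ln[tan(π/4+φ₂/2)/tan(π/4+φ₁/2)] = +0.5268, Δλ = -0.2937 → C = 330.86°
d = R·|Δφ| / |cos C| = 6370·0.30613 / 0.87341 = 2233 km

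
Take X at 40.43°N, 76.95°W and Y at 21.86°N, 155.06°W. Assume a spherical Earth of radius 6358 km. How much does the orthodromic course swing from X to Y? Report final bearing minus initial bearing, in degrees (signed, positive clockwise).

At departure: θ₁ = atan2(sin Δλ cos φ₂, cos φ₁ sin φ₂ − sin φ₁ cos φ₂ cos Δλ) = 279.96°
At arrival: θ₂ = atan2(sin Δλ cos φ₁, −cos φ₂ sin φ₁ + sin φ₂ cos φ₁ cos Δλ) = 233.88°
Δθ = θ₂ − θ₁ = -46.1°

-46.1°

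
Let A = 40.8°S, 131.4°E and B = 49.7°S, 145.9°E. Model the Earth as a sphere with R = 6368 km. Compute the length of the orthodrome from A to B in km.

Haversine: a = sin²(Δφ/2)+cos φ₁ cos φ₂ sin²(Δλ/2) = 0.01382;  σ = 2·atan2(√a,√(1−a))
σ = 13.501° → d = Rσ = 6368·0.23564 = 1501 km

1501 km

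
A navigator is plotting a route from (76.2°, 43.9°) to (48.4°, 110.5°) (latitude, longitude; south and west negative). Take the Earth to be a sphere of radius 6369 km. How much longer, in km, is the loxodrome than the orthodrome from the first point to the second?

Great circle: cos σ = sin φ₁ sin φ₂ + cos φ₁ cos φ₂ cos Δλ,  σ = 0.6614 rad → d_gc = 4212.7 km
Rhumb line: Δψ = -1.1439, q = Δφ/Δψ = 0.4242, d_rh = R√(Δφ²+q²Δλ²) = 4405.7 km
Excess = 4405.7 − 4212.7 = 193.0 ≈ 193 km

193 km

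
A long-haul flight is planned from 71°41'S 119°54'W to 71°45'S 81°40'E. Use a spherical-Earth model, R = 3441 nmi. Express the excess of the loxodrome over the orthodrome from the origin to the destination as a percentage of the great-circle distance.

38.5%

Great circle: σ = 0.6266 rad → d_gc = Rσ = 2156.0 nmi
Rhumb: Δφ = -0.0012, Δλ = -2.7652, Δψ = -0.0037, q = Δφ/Δψ = 0.3137 → d_rh = R√(Δφ²+q²Δλ²) = 2985.0 nmi
Excess = (2985.0 − 2156.0) / 2156.0 = 829.0 / 2156.0 = 38.451% ≈ 38.5%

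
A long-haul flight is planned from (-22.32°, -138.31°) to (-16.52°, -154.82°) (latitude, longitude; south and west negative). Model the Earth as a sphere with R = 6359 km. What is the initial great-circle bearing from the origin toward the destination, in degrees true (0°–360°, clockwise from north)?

287.5°

N = sin Δλ·cos φ₂ = -0.2725;  D = cos φ₁ sin φ₂ − sin φ₁ cos φ₂ cos Δλ = +0.0860
initial course = atan2(N, D) = 287.53°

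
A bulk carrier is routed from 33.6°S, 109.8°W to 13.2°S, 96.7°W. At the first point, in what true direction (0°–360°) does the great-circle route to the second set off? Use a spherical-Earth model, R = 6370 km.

33.4°

N = sin Δλ·cos φ₂ = +0.2207;  D = cos φ₁ sin φ₂ − sin φ₁ cos φ₂ cos Δλ = +0.3346
initial course = atan2(N, D) = 33.41°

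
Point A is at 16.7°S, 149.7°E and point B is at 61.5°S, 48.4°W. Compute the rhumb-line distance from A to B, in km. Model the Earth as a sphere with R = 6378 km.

14027 km

Δψ = ln[tan(π/4+φ₂/2)/tan(π/4+φ₁/2)] = -1.0749;  Δφ = -0.7819 rad,  Δλ = +2.8257 rad
q = Δφ/Δψ = 0.7274
d = R·√(Δφ² + q²Δλ²) = 6378·2.19924 = 14027 km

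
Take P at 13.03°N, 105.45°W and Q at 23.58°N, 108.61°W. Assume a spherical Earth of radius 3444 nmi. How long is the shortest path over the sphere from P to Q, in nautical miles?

659 nmi

cos σ = sin φ₁ sin φ₂ + cos φ₁ cos φ₂ cos Δλ
      = sin(13.03°)sin(23.58°) + cos(13.03°)cos(23.58°)cos(-3.16°) = 0.9817
σ = 10.967° → d = Rσ = 3444·0.19141 = 659 nmi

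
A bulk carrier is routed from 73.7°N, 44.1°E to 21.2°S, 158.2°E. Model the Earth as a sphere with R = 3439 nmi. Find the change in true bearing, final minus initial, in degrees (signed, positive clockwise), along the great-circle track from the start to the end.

+90.5°

At departure: θ₁ = atan2(sin Δλ cos φ₂, cos φ₁ sin φ₂ − sin φ₁ cos φ₂ cos Δλ) = 72.77°
At arrival: θ₂ = atan2(sin Δλ cos φ₁, −cos φ₂ sin φ₁ + sin φ₂ cos φ₁ cos Δλ) = 163.29°
Δθ = θ₂ − θ₁ = +90.5°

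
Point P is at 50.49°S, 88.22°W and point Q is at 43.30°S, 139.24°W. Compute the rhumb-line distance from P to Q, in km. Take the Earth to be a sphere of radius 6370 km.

Rhumb course C = atan2(Δλ, Δψ) with Δψ = ln[tan(π/4+φ₂/2)/tan(π/4+φ₁/2)] = +0.1840, Δλ = -0.8905 → C = 281.68°
d = R·|Δφ| / |cos C| = 6370·0.12549 / 0.20240 = 3949 km

3949 km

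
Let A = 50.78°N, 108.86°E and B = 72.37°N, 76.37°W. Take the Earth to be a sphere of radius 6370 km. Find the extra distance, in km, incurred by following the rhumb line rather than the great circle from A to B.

2809 km

Great circle: cos σ = sin φ₁ sin φ₂ + cos φ₁ cos φ₂ cos Δλ,  σ = 0.9913 rad → d_gc = 6314.4 km
Rhumb line: Δψ = +0.8318, q = Δφ/Δψ = 0.4530, d_rh = R√(Δφ²+q²Δλ²) = 9123.7 km
Excess = 9123.7 − 6314.4 = 2809.3 ≈ 2809 km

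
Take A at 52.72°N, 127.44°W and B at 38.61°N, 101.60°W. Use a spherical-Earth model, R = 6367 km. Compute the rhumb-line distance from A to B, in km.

Rhumb course C = atan2(Δλ, Δψ) with Δψ = ln[tan(π/4+φ₂/2)/tan(π/4+φ₁/2)] = -0.3552, Δλ = +0.4510 → C = 128.22°
d = R·|Δφ| / |cos C| = 6367·0.24627 / 0.61872 = 2534 km

2534 km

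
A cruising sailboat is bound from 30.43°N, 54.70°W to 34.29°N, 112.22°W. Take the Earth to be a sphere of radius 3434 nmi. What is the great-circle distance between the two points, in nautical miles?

2883 nmi

cos σ = sin φ₁ sin φ₂ + cos φ₁ cos φ₂ cos Δλ
      = sin(30.43°)sin(34.29°) + cos(30.43°)cos(34.29°)cos(-57.52°) = 0.6679
σ = 48.095° → d = Rσ = 3434·0.83941 = 2883 nmi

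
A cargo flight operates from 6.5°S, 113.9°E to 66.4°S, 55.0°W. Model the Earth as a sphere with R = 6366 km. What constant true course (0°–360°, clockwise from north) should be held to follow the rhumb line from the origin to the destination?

243.8°

Δψ = ln[tan(π/4+φ₂/2)/tan(π/4+φ₁/2)] = -1.4522
Δλ = -2.9479 rad (taken the short way round)
course = atan2(Δλ, Δψ) = 243.77°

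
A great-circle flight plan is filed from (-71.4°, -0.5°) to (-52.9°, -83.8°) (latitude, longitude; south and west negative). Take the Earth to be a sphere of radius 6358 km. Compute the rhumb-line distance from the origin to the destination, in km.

4639 km

Rhumb course C = atan2(Δλ, Δψ) with Δψ = ln[tan(π/4+φ₂/2)/tan(π/4+φ₁/2)] = +0.7174, Δλ = -1.4539 → C = 296.27°
d = R·|Δφ| / |cos C| = 6358·0.32289 / 0.44252 = 4639 km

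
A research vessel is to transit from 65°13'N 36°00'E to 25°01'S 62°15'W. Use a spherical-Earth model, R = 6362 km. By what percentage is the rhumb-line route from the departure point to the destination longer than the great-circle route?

Great circle: σ = 2.0247 rad → d_gc = Rσ = 12880.9 km
Rhumb: Δφ = -1.5749, Δλ = -1.7148, Δψ = -1.9666, q = Δφ/Δψ = 0.8008 → d_rh = R√(Δφ²+q²Δλ²) = 13293.2 km
Excess = (13293.2 − 12880.9) / 12880.9 = 412.3 / 12880.9 = 3.20% ≈ 3.2%

3.2%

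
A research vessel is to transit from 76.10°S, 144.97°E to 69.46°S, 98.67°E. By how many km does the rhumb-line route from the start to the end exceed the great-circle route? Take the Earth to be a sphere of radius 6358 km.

41 km

Great circle: cos σ = sin φ₁ sin φ₂ + cos φ₁ cos φ₂ cos Δλ,  σ = 0.2567 rad → d_gc = 1632.0 km
Rhumb line: Δψ = +0.3964, q = Δφ/Δψ = 0.2924, d_rh = R√(Δφ²+q²Δλ²) = 1673.2 km
Excess = 1673.2 − 1632.0 = 41.2 ≈ 41 km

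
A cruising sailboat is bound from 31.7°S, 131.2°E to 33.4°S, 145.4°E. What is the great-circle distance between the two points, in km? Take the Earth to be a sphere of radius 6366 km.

1342 km

cos σ = sin φ₁ sin φ₂ + cos φ₁ cos φ₂ cos Δλ
      = sin(-31.70°)sin(-33.40°) + cos(-31.70°)cos(-33.40°)cos(14.20°) = 0.9779
σ = 12.080° → d = Rσ = 6366·0.21083 = 1342 km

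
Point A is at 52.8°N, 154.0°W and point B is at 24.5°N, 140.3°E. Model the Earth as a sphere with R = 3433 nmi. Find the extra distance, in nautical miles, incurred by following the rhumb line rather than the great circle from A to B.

82 nmi

Great circle: cos σ = sin φ₁ sin φ₂ + cos φ₁ cos φ₂ cos Δλ,  σ = 0.9804 rad → d_gc = 3365.6 nmi
Rhumb line: Δψ = -0.6478, q = Δφ/Δψ = 0.7625, d_rh = R√(Δφ²+q²Δλ²) = 3447.4 nmi
Excess = 3447.4 − 3365.6 = 81.8 ≈ 82 nmi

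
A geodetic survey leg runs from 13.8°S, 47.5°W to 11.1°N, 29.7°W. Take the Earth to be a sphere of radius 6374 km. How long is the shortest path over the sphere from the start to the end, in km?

3396 km

Haversine: a = sin²(Δφ/2)+cos φ₁ cos φ₂ sin²(Δλ/2) = 0.06929;  σ = 2·atan2(√a,√(1−a))
σ = 30.523° → d = Rσ = 6374·0.53273 = 3396 km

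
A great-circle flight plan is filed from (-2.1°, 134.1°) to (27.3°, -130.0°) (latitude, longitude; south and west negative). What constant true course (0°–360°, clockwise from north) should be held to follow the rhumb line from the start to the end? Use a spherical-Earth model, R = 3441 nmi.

Δψ = ln[tan(π/4+φ₂/2)/tan(π/4+φ₁/2)] = +0.5323
Δλ = +1.6738 rad (taken the short way round)
course = atan2(Δλ, Δψ) = 72.36°

72.4°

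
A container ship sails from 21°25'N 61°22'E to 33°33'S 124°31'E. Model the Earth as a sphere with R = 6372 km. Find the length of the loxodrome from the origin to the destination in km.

Rhumb course C = atan2(Δλ, Δψ) with Δψ = ln[tan(π/4+φ₂/2)/tan(π/4+φ₁/2)] = -1.0050, Δλ = +1.1022 → C = 132.36°
d = R·|Δφ| / |cos C| = 6372·0.95935 / 0.67379 = 9073 km

9073 km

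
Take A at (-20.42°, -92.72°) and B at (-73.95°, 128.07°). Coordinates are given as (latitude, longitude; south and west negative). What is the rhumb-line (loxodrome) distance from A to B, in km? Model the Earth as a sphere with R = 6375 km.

10854 km

Rhumb course C = atan2(Δλ, Δψ) with Δψ = ln[tan(π/4+φ₂/2)/tan(π/4+φ₁/2)] = -1.5949, Δλ = -2.4297 → C = 236.72°
d = R·|Δφ| / |cos C| = 6375·0.93427 / 0.54876 = 10854 km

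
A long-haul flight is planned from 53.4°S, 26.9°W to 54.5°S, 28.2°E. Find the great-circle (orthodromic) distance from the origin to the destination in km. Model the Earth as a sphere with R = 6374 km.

3516 km

Haversine: a = sin²(Δφ/2)+cos φ₁ cos φ₂ sin²(Δλ/2) = 0.07416;  σ = 2·atan2(√a,√(1−a))
σ = 31.605° → d = Rσ = 6374·0.55161 = 3516 km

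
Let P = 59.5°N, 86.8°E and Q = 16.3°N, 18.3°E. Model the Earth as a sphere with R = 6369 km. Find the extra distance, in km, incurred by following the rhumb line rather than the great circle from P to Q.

195 km

Great circle: cos σ = sin φ₁ sin φ₂ + cos φ₁ cos φ₂ cos Δλ,  σ = 1.1369 rad → d_gc = 7241.2 km
Rhumb line: Δψ = -1.0112, q = Δφ/Δψ = 0.7456, d_rh = R√(Δφ²+q²Δλ²) = 7435.9 km
Excess = 7435.9 − 7241.2 = 194.7 ≈ 195 km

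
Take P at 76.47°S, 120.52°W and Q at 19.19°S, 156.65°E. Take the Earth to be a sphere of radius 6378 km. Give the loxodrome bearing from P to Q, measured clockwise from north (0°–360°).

321.1°

Meridional parts: M(φ₁)=-2.1318, M(φ₂)=-0.3414 → ΔM = +1.7904;  Δλ = -1.4457 rad
tan C = Δλ / ΔM = -0.8074 → C = 321.08°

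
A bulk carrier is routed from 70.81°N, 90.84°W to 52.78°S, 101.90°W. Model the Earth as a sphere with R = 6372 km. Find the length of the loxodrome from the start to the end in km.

13776 km

Rhumb course C = atan2(Δλ, Δψ) with Δψ = ln[tan(π/4+φ₂/2)/tan(π/4+φ₁/2)] = -2.8660, Δλ = -0.1930 → C = 183.85°
d = R·|Δφ| / |cos C| = 6372·2.15705 / 0.99774 = 13776 km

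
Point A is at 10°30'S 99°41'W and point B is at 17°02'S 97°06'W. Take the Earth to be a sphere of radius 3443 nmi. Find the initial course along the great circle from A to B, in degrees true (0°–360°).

N = sin Δλ·cos φ₂ = +0.0431;  D = cos φ₁ sin φ₂ − sin φ₁ cos φ₂ cos Δλ = -0.1140
initial course = atan2(N, D) = 159.29°

159.3°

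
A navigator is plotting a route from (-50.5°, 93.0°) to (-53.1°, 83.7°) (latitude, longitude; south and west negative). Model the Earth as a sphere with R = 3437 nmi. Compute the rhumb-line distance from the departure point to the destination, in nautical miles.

378 nmi

Rhumb course C = atan2(Δλ, Δψ) with Δψ = ln[tan(π/4+φ₂/2)/tan(π/4+φ₁/2)] = -0.0734, Δλ = -0.1623 → C = 245.67°
d = R·|Δφ| / |cos C| = 3437·0.04538 / 0.41206 = 378 nmi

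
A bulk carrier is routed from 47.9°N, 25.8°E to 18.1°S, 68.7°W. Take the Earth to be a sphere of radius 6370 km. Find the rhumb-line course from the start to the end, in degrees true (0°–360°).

Δψ = ln[tan(π/4+φ₂/2)/tan(π/4+φ₁/2)] = -1.2762
Δλ = -1.6493 rad (taken the short way round)
course = atan2(Δλ, Δψ) = 232.27°

232.3°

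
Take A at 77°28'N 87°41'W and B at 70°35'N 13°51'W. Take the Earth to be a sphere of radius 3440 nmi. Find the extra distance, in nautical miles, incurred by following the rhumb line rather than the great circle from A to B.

Great circle: cos σ = sin φ₁ sin φ₂ + cos φ₁ cos φ₂ cos Δλ,  σ = 0.3460 rad → d_gc = 1190.2 nmi
Rhumb line: Δψ = -0.4434, q = Δφ/Δψ = 0.2710, d_rh = R√(Δφ²+q²Δλ²) = 1270.2 nmi
Excess = 1270.2 − 1190.2 = 80.0 ≈ 80 nmi

80 nmi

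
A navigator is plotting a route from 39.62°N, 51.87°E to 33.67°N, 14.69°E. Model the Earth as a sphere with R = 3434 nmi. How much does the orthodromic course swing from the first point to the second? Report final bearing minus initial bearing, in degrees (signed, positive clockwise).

At departure: θ₁ = atan2(sin Δλ cos φ₂, cos φ₁ sin φ₂ − sin φ₁ cos φ₂ cos Δλ) = 270.48°
At arrival: θ₂ = atan2(sin Δλ cos φ₁, −cos φ₂ sin φ₁ + sin φ₂ cos φ₁ cos Δλ) = 247.75°
Δθ = θ₂ − θ₁ = -22.7°

-22.7°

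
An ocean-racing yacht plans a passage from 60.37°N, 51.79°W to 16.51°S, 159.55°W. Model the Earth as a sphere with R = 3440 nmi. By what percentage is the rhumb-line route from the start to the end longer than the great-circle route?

4.1%

Great circle: σ = 1.9732 rad → d_gc = Rσ = 6787.7 nmi
Rhumb: Δφ = -1.3418, Δλ = -1.8808, Δψ = -1.6222, q = Δφ/Δψ = 0.8272 → d_rh = R√(Δφ²+q²Δλ²) = 7067.2 nmi
Excess = (7067.2 − 6787.7) / 6787.7 = 279.5 / 6787.7 = 4.12% ≈ 4.1%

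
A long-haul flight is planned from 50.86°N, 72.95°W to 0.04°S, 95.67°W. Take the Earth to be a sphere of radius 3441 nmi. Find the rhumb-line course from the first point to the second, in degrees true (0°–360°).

Δψ = ln[tan(π/4+φ₂/2)/tan(π/4+φ₁/2)] = -1.0349
Δλ = -0.3965 rad (taken the short way round)
course = atan2(Δλ, Δψ) = 200.96°

201.0°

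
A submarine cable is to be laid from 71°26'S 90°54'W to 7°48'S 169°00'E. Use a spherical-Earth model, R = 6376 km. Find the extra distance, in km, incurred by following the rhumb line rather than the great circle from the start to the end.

686 km

Great circle: cos σ = sin φ₁ sin φ₂ + cos φ₁ cos φ₂ cos Δλ,  σ = 1.4974 rad → d_gc = 9547.4 km
Rhumb line: Δψ = +1.6746, q = Δφ/Δψ = 0.6632, d_rh = R√(Δφ²+q²Δλ²) = 10233.3 km
Excess = 10233.3 − 9547.4 = 685.9 ≈ 686 km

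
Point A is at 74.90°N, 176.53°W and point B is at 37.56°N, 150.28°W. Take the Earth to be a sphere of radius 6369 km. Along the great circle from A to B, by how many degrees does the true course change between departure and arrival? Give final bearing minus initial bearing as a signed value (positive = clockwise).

Initial bearing θ₁ = atan2(sin Δλ cos φ₂, cos φ₁ sin φ₂ − sin φ₁ cos φ₂ cos Δλ) = 146.40°
Final bearing θ₂ = (initial bearing from the destination back to the start) + 180° = 169.52°
Δθ = θ₂ − θ₁ = +23.1°

+23.1°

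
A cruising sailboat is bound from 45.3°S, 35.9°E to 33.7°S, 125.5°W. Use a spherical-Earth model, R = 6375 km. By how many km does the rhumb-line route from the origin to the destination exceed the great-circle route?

Great circle: cos σ = sin φ₁ sin φ₂ + cos φ₁ cos φ₂ cos Δλ,  σ = 1.7317 rad → d_gc = 11039.8 km
Rhumb line: Δψ = +0.2634, q = Δφ/Δψ = 0.7685, d_rh = R√(Δφ²+q²Δλ²) = 13861.1 km
Excess = 13861.1 − 11039.8 = 2821.3 ≈ 2821 km

2821 km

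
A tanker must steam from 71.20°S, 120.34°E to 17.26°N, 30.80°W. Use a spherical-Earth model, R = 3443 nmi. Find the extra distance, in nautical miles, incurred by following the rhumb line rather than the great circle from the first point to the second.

1109 nmi

Great circle: cos σ = sin φ₁ sin φ₂ + cos φ₁ cos φ₂ cos Δλ,  σ = 2.1537 rad → d_gc = 7415.0 nmi
Rhumb line: Δψ = +2.1044, q = Δφ/Δψ = 0.7337, d_rh = R√(Δφ²+q²Δλ²) = 8523.9 nmi
Excess = 8523.9 − 7415.0 = 1108.9 ≈ 1109 nmi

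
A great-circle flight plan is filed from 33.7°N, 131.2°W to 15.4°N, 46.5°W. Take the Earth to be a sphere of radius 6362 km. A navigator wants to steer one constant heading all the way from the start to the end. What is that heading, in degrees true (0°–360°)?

Δψ = ln[tan(π/4+φ₂/2)/tan(π/4+φ₁/2)] = -0.3533
Δλ = +1.4783 rad (taken the short way round)
course = atan2(Δλ, Δψ) = 103.44°

103.4°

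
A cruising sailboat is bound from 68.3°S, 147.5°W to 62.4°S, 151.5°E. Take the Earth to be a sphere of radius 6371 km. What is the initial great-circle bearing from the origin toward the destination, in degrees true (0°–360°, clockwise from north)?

253.6°

N = sin Δλ·cos φ₂ = -0.4052;  D = cos φ₁ sin φ₂ − sin φ₁ cos φ₂ cos Δλ = -0.1190
initial course = atan2(N, D) = 253.64°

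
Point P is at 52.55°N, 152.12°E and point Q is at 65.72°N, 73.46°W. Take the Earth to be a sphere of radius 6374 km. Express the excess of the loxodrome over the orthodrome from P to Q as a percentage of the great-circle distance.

22.0%

Great circle: σ = 0.9900 rad → d_gc = Rσ = 6310.5 km
Rhumb: Δφ = +0.2299, Δλ = +2.3461, Δψ = +0.4547, q = Δφ/Δψ = 0.5055 → d_rh = R√(Δφ²+q²Δλ²) = 7699.4 km
Excess = (7699.4 − 6310.5) / 6310.5 = 1388.9 / 6310.5 = 22.01% ≈ 22.0%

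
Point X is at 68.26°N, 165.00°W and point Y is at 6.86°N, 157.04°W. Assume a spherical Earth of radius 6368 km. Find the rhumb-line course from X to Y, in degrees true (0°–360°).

Meridional parts: M(φ₁)=+1.6501, M(φ₂)=+0.1200 → ΔM = -1.5301;  Δλ = +0.1389 rad
tan C = Δλ / ΔM = -0.0908 → C = 174.81°

174.8°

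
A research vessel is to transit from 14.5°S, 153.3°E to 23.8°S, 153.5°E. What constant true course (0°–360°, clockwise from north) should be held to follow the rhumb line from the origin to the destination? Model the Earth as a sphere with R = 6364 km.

178.8°

Δψ = ln[tan(π/4+φ₂/2)/tan(π/4+φ₁/2)] = -0.1721
Δλ = +0.0035 rad (taken the short way round)
course = atan2(Δλ, Δψ) = 178.84°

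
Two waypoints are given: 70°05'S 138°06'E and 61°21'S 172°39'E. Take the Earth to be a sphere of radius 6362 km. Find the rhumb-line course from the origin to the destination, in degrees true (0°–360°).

58.2°

Δψ = ln[tan(π/4+φ₂/2)/tan(π/4+φ₁/2)] = +0.3746
Δλ = +0.6030 rad (taken the short way round)
course = atan2(Δλ, Δψ) = 58.15°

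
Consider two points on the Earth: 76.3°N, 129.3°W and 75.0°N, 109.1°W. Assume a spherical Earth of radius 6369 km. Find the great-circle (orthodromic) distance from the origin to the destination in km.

Haversine: a = sin²(Δφ/2)+cos φ₁ cos φ₂ sin²(Δλ/2) = 0.00201;  σ = 2·atan2(√a,√(1−a))
σ = 5.144° → d = Rσ = 6369·0.08978 = 572 km

572 km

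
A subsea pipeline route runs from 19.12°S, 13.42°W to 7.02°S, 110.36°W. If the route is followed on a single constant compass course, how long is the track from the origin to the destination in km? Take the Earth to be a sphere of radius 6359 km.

Rhumb course C = atan2(Δλ, Δψ) with Δψ = ln[tan(π/4+φ₂/2)/tan(π/4+φ₁/2)] = +0.2172, Δλ = -1.6919 → C = 277.32°
d = R·|Δφ| / |cos C| = 6359·0.21118 / 0.12736 = 10544 km

10544 km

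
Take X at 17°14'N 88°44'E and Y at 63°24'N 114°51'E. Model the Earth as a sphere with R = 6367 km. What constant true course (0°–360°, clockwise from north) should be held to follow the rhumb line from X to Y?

21.8°

Meridional parts: M(φ₁)=+0.3054, M(φ₂)=+1.4423 → ΔM = +1.1369;  Δλ = +0.4558 rad
tan C = Δλ / ΔM = +0.4010 → C = 21.85°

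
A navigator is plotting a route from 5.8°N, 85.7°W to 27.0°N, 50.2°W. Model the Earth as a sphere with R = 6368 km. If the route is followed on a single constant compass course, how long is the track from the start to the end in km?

Rhumb course C = atan2(Δλ, Δψ) with Δψ = ln[tan(π/4+φ₂/2)/tan(π/4+φ₁/2)] = +0.3883, Δλ = +0.6196 → C = 57.92°
d = R·|Δφ| / |cos C| = 6368·0.37001 / 0.53105 = 4437 km

4437 km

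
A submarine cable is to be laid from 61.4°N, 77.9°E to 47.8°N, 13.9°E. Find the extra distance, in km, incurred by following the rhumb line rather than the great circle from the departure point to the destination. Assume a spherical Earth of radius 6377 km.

Great circle: cos σ = sin φ₁ sin φ₂ + cos φ₁ cos φ₂ cos Δλ,  σ = 0.6577 rad → d_gc = 4194.5 km
Rhumb line: Δψ = -0.4146, q = Δφ/Δψ = 0.5725, d_rh = R√(Δφ²+q²Δλ²) = 4349.6 km
Excess = 4349.6 − 4194.5 = 155.1 ≈ 155 km

155 km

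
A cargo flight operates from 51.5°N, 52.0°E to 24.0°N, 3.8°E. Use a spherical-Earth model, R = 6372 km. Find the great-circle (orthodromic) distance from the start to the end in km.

5092 km

Haversine: a = sin²(Δφ/2)+cos φ₁ cos φ₂ sin²(Δλ/2) = 0.15132;  σ = 2·atan2(√a,√(1−a))
σ = 45.784° → d = Rσ = 6372·0.79908 = 5092 km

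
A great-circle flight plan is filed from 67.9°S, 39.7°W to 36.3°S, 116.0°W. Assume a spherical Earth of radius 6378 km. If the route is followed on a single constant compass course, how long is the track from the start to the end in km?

Δψ = ln[tan(π/4+φ₂/2)/tan(π/4+φ₁/2)] = +0.9525;  Δφ = +0.5515 rad,  Δλ = -1.3317 rad
q = Δφ/Δψ = 0.5790
d = R·√(Δφ² + q²Δλ²) = 6378·0.94800 = 6046 km

6046 km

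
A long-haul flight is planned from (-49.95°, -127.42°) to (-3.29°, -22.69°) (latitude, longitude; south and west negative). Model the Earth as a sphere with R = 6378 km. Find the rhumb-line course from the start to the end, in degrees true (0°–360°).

62.5°

Meridional parts: M(φ₁)=-1.0093, M(φ₂)=-0.0575 → ΔM = +0.9519;  Δλ = +1.8279 rad
tan C = Δλ / ΔM = +1.9203 → C = 62.49°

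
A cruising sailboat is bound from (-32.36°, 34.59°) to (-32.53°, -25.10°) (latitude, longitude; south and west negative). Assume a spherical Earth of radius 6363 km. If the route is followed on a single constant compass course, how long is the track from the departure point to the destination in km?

5594 km

Δψ = ln[tan(π/4+φ₂/2)/tan(π/4+φ₁/2)] = -0.0035;  Δφ = -0.0030 rad,  Δλ = -1.0418 rad
q = Δφ/Δψ = 0.8439
d = R·√(Δφ² + q²Δλ²) = 6363·0.87918 = 5594 km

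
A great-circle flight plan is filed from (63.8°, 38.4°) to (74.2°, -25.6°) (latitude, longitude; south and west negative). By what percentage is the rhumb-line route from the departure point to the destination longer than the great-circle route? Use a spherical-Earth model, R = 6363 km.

4.7%

Great circle: σ = 0.4127 rad → d_gc = Rσ = 2625.8 km
Rhumb: Δφ = +0.1815, Δλ = -1.1170, Δψ = +0.5170, q = Δφ/Δψ = 0.3511 → d_rh = R√(Δφ²+q²Δλ²) = 2749.6 km
Excess = (2749.6 − 2625.8) / 2625.8 = 123.8 / 2625.8 = 4.71% ≈ 4.7%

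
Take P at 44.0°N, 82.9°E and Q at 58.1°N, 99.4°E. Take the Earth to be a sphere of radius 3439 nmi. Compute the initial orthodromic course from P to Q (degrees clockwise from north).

30.1°

N = sin Δλ·cos φ₂ = +0.1501;  D = cos φ₁ sin φ₂ − sin φ₁ cos φ₂ cos Δλ = +0.2587
initial course = atan2(N, D) = 30.12°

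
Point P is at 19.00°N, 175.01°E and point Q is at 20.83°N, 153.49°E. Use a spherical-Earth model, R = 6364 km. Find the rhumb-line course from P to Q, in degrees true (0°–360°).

Δψ = ln[tan(π/4+φ₂/2)/tan(π/4+φ₁/2)] = +0.0340
Δλ = -0.3756 rad (taken the short way round)
course = atan2(Δλ, Δψ) = 275.17°

275.2°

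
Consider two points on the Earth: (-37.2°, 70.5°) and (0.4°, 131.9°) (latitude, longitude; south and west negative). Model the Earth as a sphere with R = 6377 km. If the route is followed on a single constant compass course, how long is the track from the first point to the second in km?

7597 km

Rhumb course C = atan2(Δλ, Δψ) with Δψ = ln[tan(π/4+φ₂/2)/tan(π/4+φ₁/2)] = +0.7073, Δλ = +1.0716 → C = 56.57°
d = R·|Δφ| / |cos C| = 6377·0.65624 / 0.55088 = 7597 km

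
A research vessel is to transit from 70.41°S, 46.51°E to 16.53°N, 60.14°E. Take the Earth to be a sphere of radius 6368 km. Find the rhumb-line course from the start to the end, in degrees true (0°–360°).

Meridional parts: M(φ₁)=-1.7565, M(φ₂)=+0.2926 → ΔM = +2.0491;  Δλ = +0.2379 rad
tan C = Δλ / ΔM = +0.1161 → C = 6.62°

6.6°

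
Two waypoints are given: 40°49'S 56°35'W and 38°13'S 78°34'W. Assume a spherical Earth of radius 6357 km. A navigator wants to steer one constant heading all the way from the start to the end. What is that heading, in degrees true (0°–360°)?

278.7°

Meridional parts: M(φ₁)=-0.7816, M(φ₂)=-0.7228 → ΔM = +0.0588;  Δλ = -0.3837 rad
tan C = Δλ / ΔM = -6.5213 → C = 278.72°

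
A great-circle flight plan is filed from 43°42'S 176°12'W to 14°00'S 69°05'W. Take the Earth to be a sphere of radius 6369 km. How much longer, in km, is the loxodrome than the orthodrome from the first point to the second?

503 km

Great circle: cos σ = sin φ₁ sin φ₂ + cos φ₁ cos φ₂ cos Δλ,  σ = 1.6101 rad → d_gc = 10254.9 km
Rhumb line: Δψ = +0.6028, q = Δφ/Δψ = 0.8599, d_rh = R√(Δφ²+q²Δλ²) = 10757.8 km
Excess = 10757.8 − 10254.9 = 502.9 ≈ 503 km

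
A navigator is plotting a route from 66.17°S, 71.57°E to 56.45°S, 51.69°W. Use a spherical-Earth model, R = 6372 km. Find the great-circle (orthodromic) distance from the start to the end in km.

cos σ = sin φ₁ sin φ₂ + cos φ₁ cos φ₂ cos Δλ
      = sin(-66.17°)sin(-56.45°) + cos(-66.17°)cos(-56.45°)cos(-123.26°) = 0.6399
σ = 50.216° → d = Rσ = 6372·0.87644 = 5585 km

5585 km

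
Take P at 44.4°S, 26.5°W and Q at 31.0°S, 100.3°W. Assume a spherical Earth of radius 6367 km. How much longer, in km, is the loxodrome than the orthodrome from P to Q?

Great circle: cos σ = sin φ₁ sin φ₂ + cos φ₁ cos φ₂ cos Δλ,  σ = 1.0108 rad → d_gc = 6435.5 km
Rhumb line: Δψ = +0.2971, q = Δφ/Δψ = 0.7872, d_rh = R√(Δφ²+q²Δλ²) = 6625.7 km
Excess = 6625.7 − 6435.5 = 190.2 ≈ 190 km

190 km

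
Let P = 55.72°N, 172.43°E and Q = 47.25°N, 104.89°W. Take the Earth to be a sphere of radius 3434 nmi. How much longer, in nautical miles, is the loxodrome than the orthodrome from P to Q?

Great circle: cos σ = sin φ₁ sin φ₂ + cos φ₁ cos φ₂ cos Δλ,  σ = 0.8560 rad → d_gc = 2939.4 nmi
Rhumb line: Δψ = -0.2383, q = Δφ/Δψ = 0.6204, d_rh = R√(Δφ²+q²Δλ²) = 3115.7 nmi
Excess = 3115.7 − 2939.4 = 176.3 ≈ 176 nmi

176 nmi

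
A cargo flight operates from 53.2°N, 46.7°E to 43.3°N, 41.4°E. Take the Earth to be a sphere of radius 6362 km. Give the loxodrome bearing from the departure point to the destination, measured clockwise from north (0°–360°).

199.5°

Meridional parts: M(φ₁)=+1.1006, M(φ₂)=+0.8400 → ΔM = -0.2606;  Δλ = -0.0925 rad
tan C = Δλ / ΔM = +0.3549 → C = 199.54°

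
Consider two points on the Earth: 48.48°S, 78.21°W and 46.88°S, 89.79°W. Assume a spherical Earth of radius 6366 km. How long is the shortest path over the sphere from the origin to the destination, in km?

883 km

cos σ = sin φ₁ sin φ₂ + cos φ₁ cos φ₂ cos Δλ
      = sin(-48.48°)sin(-46.88°) + cos(-48.48°)cos(-46.88°)cos(-11.58°) = 0.9904
σ = 7.951° → d = Rσ = 6366·0.13877 = 883 km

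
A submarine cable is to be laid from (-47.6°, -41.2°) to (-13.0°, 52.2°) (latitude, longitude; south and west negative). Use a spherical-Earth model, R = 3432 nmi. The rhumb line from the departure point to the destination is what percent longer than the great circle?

3.8%

Great circle: σ = 1.4433 rad → d_gc = Rσ = 4953.4 nmi
Rhumb: Δφ = +0.6039, Δλ = +1.6301, Δψ = +0.7182, q = Δφ/Δψ = 0.8408 → d_rh = R√(Δφ²+q²Δλ²) = 5140.4 nmi
Excess = (5140.4 − 4953.4) / 4953.4 = 187.0 / 4953.4 = 3.78% ≈ 3.8%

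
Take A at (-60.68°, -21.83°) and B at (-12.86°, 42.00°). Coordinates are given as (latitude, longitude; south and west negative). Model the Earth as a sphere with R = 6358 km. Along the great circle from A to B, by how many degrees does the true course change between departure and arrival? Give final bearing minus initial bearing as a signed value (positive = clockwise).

Initial bearing θ₁ = atan2(sin Δλ cos φ₂, cos φ₁ sin φ₂ − sin φ₁ cos φ₂ cos Δλ) = 73.10°
Final bearing θ₂ = (initial bearing from the destination back to the start) + 180° = 28.72°
Δθ = θ₂ − θ₁ = -44.4°

-44.4°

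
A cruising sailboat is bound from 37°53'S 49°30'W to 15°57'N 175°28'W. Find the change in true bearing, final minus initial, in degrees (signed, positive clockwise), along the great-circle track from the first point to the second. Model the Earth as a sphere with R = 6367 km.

+45.4°

Initial bearing θ₁ = atan2(sin Δλ cos φ₂, cos φ₁ sin φ₂ − sin φ₁ cos φ₂ cos Δλ) = 260.53°
Final bearing θ₂ = (initial bearing from the destination back to the start) + 180° = 305.94°
Δθ = θ₂ − θ₁ = +45.4°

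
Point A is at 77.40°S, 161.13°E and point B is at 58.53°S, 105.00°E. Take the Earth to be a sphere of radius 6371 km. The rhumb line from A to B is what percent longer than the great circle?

3.5%

Great circle: σ = 0.4605 rad → d_gc = Rσ = 2933.7 km
Rhumb: Δφ = +0.3293, Δλ = -0.9797, Δψ = +0.9369, q = Δφ/Δψ = 0.3515 → d_rh = R√(Δφ²+q²Δλ²) = 3035.9 km
Excess = (3035.9 − 2933.7) / 2933.7 = 102.2 / 2933.7 = 3.48% ≈ 3.5%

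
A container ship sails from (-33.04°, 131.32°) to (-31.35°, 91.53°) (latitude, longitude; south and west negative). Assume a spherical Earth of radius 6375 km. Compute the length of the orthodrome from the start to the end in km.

Haversine: a = sin²(Δφ/2)+cos φ₁ cos φ₂ sin²(Δλ/2) = 0.08312;  σ = 2·atan2(√a,√(1−a))
σ = 33.513° → d = Rσ = 6375·0.58492 = 3729 km

3729 km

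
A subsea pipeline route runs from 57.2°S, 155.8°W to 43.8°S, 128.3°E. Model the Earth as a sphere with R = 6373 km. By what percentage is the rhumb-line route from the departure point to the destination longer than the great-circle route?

4.8%

Great circle: σ = 0.8271 rad → d_gc = Rσ = 5270.9 km
Rhumb: Δφ = +0.2339, Δλ = -1.3247, Δψ = +0.3710, q = Δφ/Δψ = 0.6303 → d_rh = R√(Δφ²+q²Δλ²) = 5526.1 km
Excess = (5526.1 − 5270.9) / 5270.9 = 255.2 / 5270.9 = 4.84% ≈ 4.8%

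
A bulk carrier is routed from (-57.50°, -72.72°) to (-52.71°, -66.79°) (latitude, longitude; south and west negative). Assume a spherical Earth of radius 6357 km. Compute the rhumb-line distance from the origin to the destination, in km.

651 km

Rhumb course C = atan2(Δλ, Δψ) with Δψ = ln[tan(π/4+φ₂/2)/tan(π/4+φ₁/2)] = +0.1464, Δλ = +0.1035 → C = 35.27°
d = R·|Δφ| / |cos C| = 6357·0.08360 / 0.81647 = 651 km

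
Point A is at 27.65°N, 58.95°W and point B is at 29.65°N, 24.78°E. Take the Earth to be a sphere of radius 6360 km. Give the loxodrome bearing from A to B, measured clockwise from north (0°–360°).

88.4°

Meridional parts: M(φ₁)=+0.5025, M(φ₂)=+0.5423 → ΔM = +0.0398;  Δλ = +1.4614 rad
tan C = Δλ / ΔM = +36.7363 → C = 88.44°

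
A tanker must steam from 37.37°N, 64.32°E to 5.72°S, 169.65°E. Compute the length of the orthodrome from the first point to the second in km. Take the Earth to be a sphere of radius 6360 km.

11726 km

Haversine: a = sin²(Δφ/2)+cos φ₁ cos φ₂ sin²(Δλ/2) = 0.63478;  σ = 2·atan2(√a,√(1−a))
σ = 105.638° → d = Rσ = 6360·1.84373 = 11726 km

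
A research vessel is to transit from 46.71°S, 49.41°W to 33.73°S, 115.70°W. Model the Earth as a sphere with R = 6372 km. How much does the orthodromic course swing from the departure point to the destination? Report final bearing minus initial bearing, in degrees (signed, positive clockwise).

Initial bearing θ₁ = atan2(sin Δλ cos φ₂, cos φ₁ sin φ₂ − sin φ₁ cos φ₂ cos Δλ) = 259.78°
Final bearing θ₂ = (initial bearing from the destination back to the start) + 180° = 305.77°
Δθ = θ₂ − θ₁ = +46.0°

+46.0°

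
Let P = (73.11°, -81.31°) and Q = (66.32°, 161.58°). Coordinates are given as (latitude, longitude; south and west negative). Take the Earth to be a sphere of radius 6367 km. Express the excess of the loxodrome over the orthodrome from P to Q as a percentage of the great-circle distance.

17.9%

Great circle: σ = 0.6039 rad → d_gc = Rσ = 3845.1 km
Rhumb: Δφ = -0.1185, Δλ = -2.0440, Δψ = -0.3450, q = Δφ/Δψ = 0.3435 → d_rh = R√(Δφ²+q²Δλ²) = 4533.4 km
Excess = (4533.4 − 3845.1) / 3845.1 = 688.3 / 3845.1 = 17.90% ≈ 17.9%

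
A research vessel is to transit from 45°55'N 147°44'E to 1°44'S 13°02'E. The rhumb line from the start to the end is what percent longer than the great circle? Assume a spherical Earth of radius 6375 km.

6.9%

Great circle: σ = 2.1070 rad → d_gc = Rσ = 13432.0 km
Rhumb: Δφ = -0.8316, Δλ = -2.3510, Δψ = -0.9344, q = Δφ/Δψ = 0.8900 → d_rh = R√(Δφ²+q²Δλ²) = 14353.7 km
Excess = (14353.7 − 13432.0) / 13432.0 = 921.7 / 13432.0 = 6.86% ≈ 6.9%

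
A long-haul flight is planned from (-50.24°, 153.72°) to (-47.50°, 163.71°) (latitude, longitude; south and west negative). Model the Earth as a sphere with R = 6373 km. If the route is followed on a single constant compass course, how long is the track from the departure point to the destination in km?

792 km

Δψ = ln[tan(π/4+φ₂/2)/tan(π/4+φ₁/2)] = +0.0727;  Δφ = +0.0478 rad,  Δλ = +0.1744 rad
q = Δφ/Δψ = 0.6575
d = R·√(Δφ² + q²Δλ²) = 6373·0.12422 = 792 km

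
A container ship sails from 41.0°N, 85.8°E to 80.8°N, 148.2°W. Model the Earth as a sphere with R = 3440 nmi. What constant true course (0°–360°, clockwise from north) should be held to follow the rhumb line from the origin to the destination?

Δψ = ln[tan(π/4+φ₂/2)/tan(π/4+φ₁/2)] = +1.7342
Δλ = +2.1991 rad (taken the short way round)
course = atan2(Δλ, Δψ) = 51.74°

51.7°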